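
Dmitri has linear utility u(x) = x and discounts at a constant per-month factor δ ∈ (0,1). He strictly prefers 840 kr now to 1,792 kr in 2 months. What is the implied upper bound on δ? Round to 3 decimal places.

δ < 0.685

Under u(x) = x this choice says 840 > δ^2·1792.
So δ^2 < 840/1792 = 0.46875; taking the square root of both positive sides preserves the inequality.
δ < 0.46875^(1/2) = 0.685.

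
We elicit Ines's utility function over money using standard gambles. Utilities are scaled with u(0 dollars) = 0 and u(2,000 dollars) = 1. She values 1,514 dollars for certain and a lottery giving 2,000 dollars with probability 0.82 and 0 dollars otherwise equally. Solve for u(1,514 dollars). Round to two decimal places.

By the standard-gamble method, u(1,514 dollars) is just the indifference probability on the best outcome: 0.82.

0.82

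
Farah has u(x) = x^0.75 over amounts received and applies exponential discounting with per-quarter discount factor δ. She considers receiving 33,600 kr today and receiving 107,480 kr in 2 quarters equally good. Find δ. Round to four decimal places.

The payoff in 2 quarters is discounted by δ^2, so u(33600) = δ^2·u(107480) and δ^2 = u(33600)/u(107480).
With u(x) = x^0.75: δ^2 = 33600^0.75/107480^0.75 = (33600/107480)^0.75 = 0.41808.
Taking the square root: δ = 0.41808^(1/2) ≈ 0.6466.

δ ≈ 0.6466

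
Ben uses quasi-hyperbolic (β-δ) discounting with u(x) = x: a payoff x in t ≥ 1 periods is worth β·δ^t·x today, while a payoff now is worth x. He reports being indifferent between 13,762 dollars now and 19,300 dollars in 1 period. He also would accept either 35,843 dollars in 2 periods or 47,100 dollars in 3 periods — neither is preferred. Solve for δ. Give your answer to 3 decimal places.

From the later pair, β·δ^2·35843 = β·δ^3·47100; dividing through, δ = 35843/47100 = 0.76100.

δ ≈ 0.761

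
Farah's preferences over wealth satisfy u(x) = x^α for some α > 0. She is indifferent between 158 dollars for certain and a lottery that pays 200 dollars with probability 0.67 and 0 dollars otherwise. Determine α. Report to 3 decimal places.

EU(lottery) = 0.67·200^α + 0.33·0 = 0.67·200^α.
Indifference: 158^α = 0.67·200^α, so (158/200)^α = 0.67.
Taking logs: α·ln(158/200) = ln(0.67), so α = -0.400478 / -0.235722 ≈ 1.699.

α ≈ 1.699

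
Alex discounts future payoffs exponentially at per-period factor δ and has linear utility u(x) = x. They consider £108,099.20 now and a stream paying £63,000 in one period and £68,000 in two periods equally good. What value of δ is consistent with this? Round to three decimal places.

δ ≈ 0.880

The stream is worth 63000δ + 68000δ² today, so 63000δ + 68000δ² = 108099.20.
Rearranged: 68000δ² + 63000δ − 108099.20 = 0.
δ = (−63000 + √(63000² + 4·68000·108099.20)) / (2·68000) = (−63000 + √33371982400.00) / 136000 ≈ 0.880.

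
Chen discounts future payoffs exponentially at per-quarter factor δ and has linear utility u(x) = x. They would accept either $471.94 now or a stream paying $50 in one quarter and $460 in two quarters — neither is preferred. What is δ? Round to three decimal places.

δ ≈ 0.960

Present value of the stream is 50·δ + 460·δ². Indifference gives 50δ + 460δ² = 471.94.
Rearranged: 460δ² + 50δ − 471.94 = 0.
δ = (−50 + √(50² + 4·460·471.94)) / (2·460) = (−50 + √870869.60) / 920 ≈ 0.960.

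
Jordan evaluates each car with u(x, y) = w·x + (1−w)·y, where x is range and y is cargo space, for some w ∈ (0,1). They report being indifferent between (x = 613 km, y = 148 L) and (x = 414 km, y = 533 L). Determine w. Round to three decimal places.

Indifference: w·613 + (1−w)·148 = w·414 + (1−w)·533.
Rearranging, 199·w − 385·(1−w) = 0.
The marginal rate of substitution is 385/199, so w = 385/(199+385) = 0.659.

w = 0.659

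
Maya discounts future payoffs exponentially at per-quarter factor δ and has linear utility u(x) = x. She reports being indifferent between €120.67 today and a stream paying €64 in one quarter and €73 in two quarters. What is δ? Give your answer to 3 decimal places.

Equating present values: 120.67 = 64δ + 73δ².
That is, 73δ² + 64δ − 120.67 = 0, a quadratic in δ.
The positive root is δ = [−64 + √(64² + 4·73·120.67)] / (2·73) = (−64 + 198.322)/146 ≈ 0.920.

δ ≈ 0.920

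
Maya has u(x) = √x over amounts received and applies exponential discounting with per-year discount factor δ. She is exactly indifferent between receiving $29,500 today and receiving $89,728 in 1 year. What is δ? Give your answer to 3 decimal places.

Indifference means u(29500) = δ · u(89728), so δ = u(29500)/u(89728).
Since u(x) = √x, δ = √(29500/89728) = 0.57339.

δ ≈ 0.573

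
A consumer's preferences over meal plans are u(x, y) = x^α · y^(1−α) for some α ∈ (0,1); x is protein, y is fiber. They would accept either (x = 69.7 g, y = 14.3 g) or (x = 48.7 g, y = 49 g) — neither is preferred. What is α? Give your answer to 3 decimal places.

Set the two utilities equal: 69.7^α·14.3^(1−α) = 48.7^α·49^(1−α).
Rearrange to (69.7/48.7)^α = (49/14.3)^(1−α) and take logs: α·0.358521 = (1−α)·1.231561.
So α/(1−α) = (1.231561)/(0.358521) = 3.435115, and α = 3.435115/4.435115 ≈ 0.775.

α ≈ 0.775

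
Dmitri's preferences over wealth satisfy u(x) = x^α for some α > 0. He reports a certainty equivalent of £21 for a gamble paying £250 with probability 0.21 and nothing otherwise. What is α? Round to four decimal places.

α ≈ 0.6301

Since u(0) = 0, the lottery's EU is 0.21·250^α.
Equating: 21^α = 0.21·250^α, i.e. 0.0840^α = 0.21.
Taking logs: α·ln(21/250) = ln(0.21), so α = -1.5606477 / -2.4769385 ≈ 0.6301.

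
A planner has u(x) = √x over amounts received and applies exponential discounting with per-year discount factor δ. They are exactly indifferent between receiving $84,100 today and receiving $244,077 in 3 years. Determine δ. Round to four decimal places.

Indifference means u(84100) = δ^3 · u(244077), so δ^3 = u(84100)/u(244077).
Since u(x) = √x, δ^3 = √(84100/244077) = 0.58700.
Taking the cube root: δ = 0.58700^(1/3) ≈ 0.8373.

δ ≈ 0.8373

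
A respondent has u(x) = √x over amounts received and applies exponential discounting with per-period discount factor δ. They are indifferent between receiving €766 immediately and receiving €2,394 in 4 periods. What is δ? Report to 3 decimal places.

δ ≈ 0.867

The payoff in 4 periods is discounted by δ^4, so u(766) = δ^4·u(2394) and δ^4 = u(766)/u(2394).
Since u(x) = √x, δ^4 = √(766/2394) = 0.56566.
Hence δ = (0.56566)^(1/4) = 0.86724.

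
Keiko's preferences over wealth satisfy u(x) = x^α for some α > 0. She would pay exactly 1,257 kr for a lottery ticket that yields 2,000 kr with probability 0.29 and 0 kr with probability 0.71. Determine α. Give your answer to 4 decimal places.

α ≈ 2.6654

Since u(0) = 0, the lottery's EU is 0.29·2000^α.
Indifference: 1257^α = 0.29·2000^α, so (1257/2000)^α = 0.29.
Take logs: α = ln 0.29 / ln(1257/2000) ≈ 2.665424.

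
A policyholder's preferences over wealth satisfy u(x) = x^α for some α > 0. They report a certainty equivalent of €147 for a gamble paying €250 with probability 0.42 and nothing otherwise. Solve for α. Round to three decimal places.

α ≈ 1.634

Since u(0) = 0, the lottery's EU is 0.42·250^α.
Indifference: 147^α = 0.42·250^α, so (147/250)^α = 0.42.
Taking logs: α·ln(147/250) = ln(0.42), so α = -0.867501 / -0.531028 ≈ 1.634.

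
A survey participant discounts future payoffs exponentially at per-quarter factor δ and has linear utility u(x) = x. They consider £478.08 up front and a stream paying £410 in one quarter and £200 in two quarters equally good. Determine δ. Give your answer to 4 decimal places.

δ ≈ 0.8300

Equating present values: 478.08 = 410δ + 200δ².
Rearranged: 200δ² + 410δ − 478.08 = 0.
By the quadratic formula (taking the positive root), δ = (−410 + √550564.00) / 400 ≈ 0.8300.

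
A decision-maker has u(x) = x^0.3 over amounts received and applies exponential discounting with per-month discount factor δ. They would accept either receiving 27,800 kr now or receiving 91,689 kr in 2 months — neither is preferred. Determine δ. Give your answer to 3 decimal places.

Indifference means u(27800) = δ^2 · u(91689), so δ^2 = u(27800)/u(91689).
With u(x) = x^0.3: δ^2 = 27800^0.3/91689^0.3 = (27800/91689)^0.3 = 0.69907.
Hence δ = (0.69907)^(1/2) = 0.83610.

δ ≈ 0.836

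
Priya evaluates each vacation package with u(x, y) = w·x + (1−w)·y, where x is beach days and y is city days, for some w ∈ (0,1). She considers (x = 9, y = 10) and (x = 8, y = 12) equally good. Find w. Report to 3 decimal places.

w = 0.667

Indifference: w·9 + (1−w)·10 = w·8 + (1−w)·12.
w·(9−8) = (1−w)·(12−10), i.e. w·1 = (1−w)·2.
So w/(1−w) = 2/1 = 2.0000, giving w = 2/(1+2) = 0.667.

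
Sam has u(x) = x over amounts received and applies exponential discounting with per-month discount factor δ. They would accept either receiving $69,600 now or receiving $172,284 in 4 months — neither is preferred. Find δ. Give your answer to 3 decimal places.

δ ≈ 0.797

The payoff in 4 months is discounted by δ^4, so u(69600) = δ^4·u(172284) and δ^4 = u(69600)/u(172284).
With u(x) = x: δ^4 = 69600/172284 = 0.40398.
So δ = 0.40398^(1/4) ≈ 0.797.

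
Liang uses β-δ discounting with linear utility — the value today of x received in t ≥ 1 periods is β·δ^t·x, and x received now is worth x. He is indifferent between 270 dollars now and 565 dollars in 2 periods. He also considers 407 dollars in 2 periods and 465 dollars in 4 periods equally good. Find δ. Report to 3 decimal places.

δ ≈ 0.936

From the later pair, β·δ^2·407 = β·δ^4·465; dividing through, δ^2 = 407/465 = 0.87527, so δ = 0.93556.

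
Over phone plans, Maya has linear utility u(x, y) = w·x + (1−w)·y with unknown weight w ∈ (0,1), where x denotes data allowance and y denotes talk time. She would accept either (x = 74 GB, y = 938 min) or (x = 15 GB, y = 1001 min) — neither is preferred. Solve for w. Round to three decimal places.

w = 0.516

u(74,938) = u(15,1001) means w·74 + (1−w)·938 = w·15 + (1−w)·1001.
Collecting terms: w·59 = (1−w)·63.
Hence w = 63/(59+63) = 63/122 = 0.516.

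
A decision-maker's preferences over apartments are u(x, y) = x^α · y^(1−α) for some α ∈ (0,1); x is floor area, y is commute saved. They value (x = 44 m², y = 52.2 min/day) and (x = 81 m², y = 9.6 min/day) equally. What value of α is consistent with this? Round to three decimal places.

Set the two utilities equal: 44^α·52.2^(1−α) = 81^α·9.6^(1−α).
(44/81)^α = (9.6/52.2)^(1−α); take logs: α·ln(44/81) = (1−α)·ln(9.6/52.2), i.e. α·-0.610260 = (1−α)·-1.693319.
With A = -0.610260 and B = -1.693319: α·A = (1−α)·B, so α = B/(A+B) = -1.693319/-2.303579 ≈ 0.735.

α ≈ 0.735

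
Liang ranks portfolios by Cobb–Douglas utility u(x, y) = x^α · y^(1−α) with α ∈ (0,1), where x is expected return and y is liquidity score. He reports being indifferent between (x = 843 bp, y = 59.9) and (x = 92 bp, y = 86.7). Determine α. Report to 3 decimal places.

The Cobb–Douglas utilities coincide, so 843^α·59.9^(1−α) = 92^α·86.7^(1−α).
(843/92)^α = (86.7/59.9)^(1−α); take logs: α·ln(843/92) = (1−α)·ln(86.7/59.9), i.e. α·2.215178 = (1−α)·0.369777.
With A = 2.215178 and B = 0.369777: α·A = (1−α)·B, so α = B/(A+B) = 0.369777/2.584955 ≈ 0.143.

α ≈ 0.143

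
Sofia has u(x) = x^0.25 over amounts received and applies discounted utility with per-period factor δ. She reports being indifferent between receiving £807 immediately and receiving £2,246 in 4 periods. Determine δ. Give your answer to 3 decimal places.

δ ≈ 0.938

Indifference means u(807) = δ^4 · u(2246), so δ^4 = u(807)/u(2246).
Since u(x) = x^0.25, δ^4 = (807/2246)^0.25 = 0.35931^0.25 = 0.77422.
Hence δ = (0.77422)^(1/4) = 0.93803.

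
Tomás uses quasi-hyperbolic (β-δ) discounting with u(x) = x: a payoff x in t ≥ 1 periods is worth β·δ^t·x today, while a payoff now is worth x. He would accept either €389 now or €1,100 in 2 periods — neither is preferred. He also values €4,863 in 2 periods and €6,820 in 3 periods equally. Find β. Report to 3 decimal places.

The second indifference involves only future payoffs, so β cancels: β·δ^2·4863 = β·δ^3·6820, giving δ = 4863/6820 = 0.71305.
Substituting δ into 389 = β·δ^2·1100: β = 389/(559.284) ≈ 0.696.

β ≈ 0.696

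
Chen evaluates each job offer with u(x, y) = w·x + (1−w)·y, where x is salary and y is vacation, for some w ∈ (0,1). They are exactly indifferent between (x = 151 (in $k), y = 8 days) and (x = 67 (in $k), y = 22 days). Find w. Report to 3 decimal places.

w = 0.143

u(151,8) = u(67,22) means w·151 + (1−w)·8 = w·67 + (1−w)·22.
Rearranging, 84·w − 14·(1−w) = 0.
The marginal rate of substitution is 14/84, so w = 14/(84+14) = 0.143.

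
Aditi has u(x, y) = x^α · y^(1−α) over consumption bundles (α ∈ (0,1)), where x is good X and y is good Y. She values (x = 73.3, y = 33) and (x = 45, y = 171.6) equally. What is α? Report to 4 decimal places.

α ≈ 0.7716

Set the two utilities equal: 73.3^α·33^(1−α) = 45^α·171.6^(1−α).
Taking logs: α·ln 73.3 + (1−α)·ln 33 = α·ln 45 + (1−α)·ln 171.6, i.e. α·0.4878981 = (1−α)·1.6486586.
So α/(1−α) = (1.6486586)/(0.4878981) = 3.3791044, and α = 3.3791044/4.3791044 ≈ 0.7716.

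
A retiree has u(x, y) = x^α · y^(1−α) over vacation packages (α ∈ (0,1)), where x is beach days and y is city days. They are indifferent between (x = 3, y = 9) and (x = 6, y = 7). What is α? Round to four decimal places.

α ≈ 0.2661

The Cobb–Douglas utilities coincide, so 3^α·9^(1−α) = 6^α·7^(1−α).
Taking logs: α·ln 3 + (1−α)·ln 9 = α·ln 6 + (1−α)·ln 7, i.e. α·-0.6931472 = (1−α)·-0.2513144.
Thus α·(-0.9444616) = -0.2513144, so α = -0.2513144/-0.9444616 ≈ 0.2661.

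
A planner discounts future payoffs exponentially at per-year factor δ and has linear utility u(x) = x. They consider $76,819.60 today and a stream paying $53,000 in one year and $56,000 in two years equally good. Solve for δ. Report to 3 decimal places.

δ ≈ 0.790

The stream is worth 53000δ + 56000δ² today, so 53000δ + 56000δ² = 76819.60.
So 56000δ² + 53000δ − 76819.60 = 0.
The positive root is δ = [−53000 + √(53000² + 4·56000·76819.60)] / (2·56000) = (−53000 + 141480.000)/112000 ≈ 0.790.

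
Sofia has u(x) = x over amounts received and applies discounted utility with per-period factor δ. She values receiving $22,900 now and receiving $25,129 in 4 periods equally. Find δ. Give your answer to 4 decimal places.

δ ≈ 0.9770

Indifference means u(22900) = δ^4 · u(25129), so δ^4 = u(22900)/u(25129).
With u(x) = x: δ^4 = 22900/25129 = 0.91130.
Taking the 4th root: δ = 0.91130^(1/4) ≈ 0.9770.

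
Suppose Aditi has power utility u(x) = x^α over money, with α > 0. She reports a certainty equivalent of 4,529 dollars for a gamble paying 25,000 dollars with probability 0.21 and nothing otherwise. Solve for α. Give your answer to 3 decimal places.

Since u(0) = 0, the lottery's EU is 0.21·25000^α.
Equating: 4529^α = 0.21·25000^α, i.e. 0.1812^α = 0.21.
Taking logs: α·ln(4529/25000) = ln(0.21), so α = -1.560648 / -1.708375 ≈ 0.914.

α ≈ 0.914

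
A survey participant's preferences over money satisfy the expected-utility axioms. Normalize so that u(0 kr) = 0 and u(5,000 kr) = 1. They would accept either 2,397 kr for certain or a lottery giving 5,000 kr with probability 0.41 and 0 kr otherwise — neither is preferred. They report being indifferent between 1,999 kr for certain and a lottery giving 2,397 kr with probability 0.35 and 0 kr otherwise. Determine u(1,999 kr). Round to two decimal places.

The first gamble pins u(2,397 kr): it must equal 0.41·1 + 0.59·0 = 0.41.
Chaining: u(1,999 kr) = 0.35·0.41 + 0.65·0.00 = 0.1435.

0.14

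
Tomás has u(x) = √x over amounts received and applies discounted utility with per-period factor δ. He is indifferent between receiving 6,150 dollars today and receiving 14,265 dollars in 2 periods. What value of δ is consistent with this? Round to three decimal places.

δ ≈ 0.810

The payoff in 2 periods is discounted by δ^2, so u(6150) = δ^2·u(14265) and δ^2 = u(6150)/u(14265).
With u(x) = √x: δ^2 = √6150/√14265 = √(6150/14265) = 0.65660.
So δ = 0.65660^(1/2) ≈ 0.810.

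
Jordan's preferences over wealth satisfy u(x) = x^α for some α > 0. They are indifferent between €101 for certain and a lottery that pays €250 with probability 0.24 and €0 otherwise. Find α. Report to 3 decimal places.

The lottery's expected utility is 0.24·u(250) + 0.76·u(0) = 0.24·250^α (since u(0) = 0 for α > 0).
Equating: 101^α = 0.24·250^α, i.e. 0.4040^α = 0.24.
Taking logs: α·ln(101/250) = ln(0.24), so α = -1.427116 / -0.906340 ≈ 1.575.

α ≈ 1.575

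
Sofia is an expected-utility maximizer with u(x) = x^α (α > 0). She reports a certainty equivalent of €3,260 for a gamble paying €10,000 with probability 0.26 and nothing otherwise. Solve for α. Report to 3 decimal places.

α ≈ 1.202

EU(lottery) = 0.26·10000^α + 0.74·0 = 0.26·10000^α.
Equating: 3260^α = 0.26·10000^α, i.e. 0.3260^α = 0.26.
Taking logs: α·ln(3260/10000) = ln(0.26), so α = -1.347074 / -1.120858 ≈ 1.202.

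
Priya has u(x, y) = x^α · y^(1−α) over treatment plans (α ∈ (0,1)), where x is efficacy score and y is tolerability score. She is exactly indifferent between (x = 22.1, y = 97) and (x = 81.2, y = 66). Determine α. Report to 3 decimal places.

α ≈ 0.228

Set the two utilities equal: 22.1^α·97^(1−α) = 81.2^α·66^(1−α).
Taking logs: α·ln 22.1 + (1−α)·ln 97 = α·ln 81.2 + (1−α)·ln 66, i.e. α·-1.301338 = (1−α)·-0.385056.
With A = -1.301338 and B = -0.385056: α·A = (1−α)·B, so α = B/(A+B) = -0.385056/-1.686394 ≈ 0.228.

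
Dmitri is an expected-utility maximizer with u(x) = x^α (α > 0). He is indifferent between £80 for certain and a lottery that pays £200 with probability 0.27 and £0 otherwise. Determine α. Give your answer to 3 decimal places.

α ≈ 1.429

EU(lottery) = 0.27·200^α + 0.73·0 = 0.27·200^α.
Indifference: 80^α = 0.27·200^α, so (80/200)^α = 0.27.
Take logs: α = ln 0.27 / ln(80/200) ≈ 1.42895.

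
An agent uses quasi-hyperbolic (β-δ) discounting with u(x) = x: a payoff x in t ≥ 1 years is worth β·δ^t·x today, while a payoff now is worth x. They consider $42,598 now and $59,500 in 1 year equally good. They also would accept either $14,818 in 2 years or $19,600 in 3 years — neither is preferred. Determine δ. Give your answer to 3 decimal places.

δ ≈ 0.756

From the later pair, β·δ^2·14818 = β·δ^3·19600; dividing through, δ = 14818/19600 = 0.75602.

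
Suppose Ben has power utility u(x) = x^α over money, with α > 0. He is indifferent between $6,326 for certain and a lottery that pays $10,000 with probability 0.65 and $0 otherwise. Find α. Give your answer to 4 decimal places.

Since u(0) = 0, the lottery's EU is 0.65·10000^α.
Indifference: 6326^α = 0.65·10000^α, so (6326/10000)^α = 0.65.
Taking logs: α·ln(6326/10000) = ln(0.65), so α = -0.4307829 / -0.4579170 ≈ 0.9407.

α ≈ 0.9407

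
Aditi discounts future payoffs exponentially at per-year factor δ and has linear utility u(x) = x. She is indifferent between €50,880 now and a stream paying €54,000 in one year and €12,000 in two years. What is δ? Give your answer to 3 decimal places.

δ ≈ 0.800

The stream is worth 54000δ + 12000δ² today, so 54000δ + 12000δ² = 50880.
That is, 12000δ² + 54000δ − 50880 = 0, a quadratic in δ.
By the quadratic formula (taking the positive root), δ = (−54000 + √5358240000.00) / 24000 ≈ 0.800.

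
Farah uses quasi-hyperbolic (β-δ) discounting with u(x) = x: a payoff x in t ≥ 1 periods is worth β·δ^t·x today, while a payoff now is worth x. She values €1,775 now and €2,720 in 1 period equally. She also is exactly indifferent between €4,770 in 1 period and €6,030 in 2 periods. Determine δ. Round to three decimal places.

δ ≈ 0.791

Both payoffs in the second observation are in the future, so β drops out: δ^1·4770 = δ^2·6030 ⇒ δ = 4770/6030 = 0.79104.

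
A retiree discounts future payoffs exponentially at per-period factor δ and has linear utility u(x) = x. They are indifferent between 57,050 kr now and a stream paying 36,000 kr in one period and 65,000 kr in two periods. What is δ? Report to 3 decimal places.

The stream is worth 36000δ + 65000δ² today, so 36000δ + 65000δ² = 57050.
Rearranged: 65000δ² + 36000δ − 57050 = 0.
By the quadratic formula (taking the positive root), δ = (−36000 + √16129000000.00) / 130000 ≈ 0.700.

δ ≈ 0.700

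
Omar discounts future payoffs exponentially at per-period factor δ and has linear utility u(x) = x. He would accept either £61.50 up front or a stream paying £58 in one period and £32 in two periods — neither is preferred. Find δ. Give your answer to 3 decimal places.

δ ≈ 0.750

Present value of the stream is 58·δ + 32·δ². Indifference gives 58δ + 32δ² = 61.50.
Rearranged: 32δ² + 58δ − 61.50 = 0.
δ = (−58 + √(58² + 4·32·61.50)) / (2·32) = (−58 + √11236.00) / 64 ≈ 0.750.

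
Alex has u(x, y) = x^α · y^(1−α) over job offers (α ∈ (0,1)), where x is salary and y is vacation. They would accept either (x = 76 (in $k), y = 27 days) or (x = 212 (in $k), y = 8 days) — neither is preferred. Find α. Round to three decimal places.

α ≈ 0.542

The Cobb–Douglas utilities coincide, so 76^α·27^(1−α) = 212^α·8^(1−α).
Rearrange to (76/212)^α = (8/27)^(1−α) and take logs: α·-1.025853 = (1−α)·-1.216395.
So α/(1−α) = (-1.216395)/(-1.025853) = 1.185740, and α = 1.185740/2.185740 ≈ 0.542.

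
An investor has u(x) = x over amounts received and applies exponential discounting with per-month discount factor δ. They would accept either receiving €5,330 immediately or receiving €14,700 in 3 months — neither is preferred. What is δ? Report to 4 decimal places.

δ ≈ 0.7131

Indifference means u(5330) = δ^3 · u(14700), so δ^3 = u(5330)/u(14700).
With u(x) = x: δ^3 = 5330/14700 = 0.36259.
So δ = 0.36259^(1/3) ≈ 0.7131.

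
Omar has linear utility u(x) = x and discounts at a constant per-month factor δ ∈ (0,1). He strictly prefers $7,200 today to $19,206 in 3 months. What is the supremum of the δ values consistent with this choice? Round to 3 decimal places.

The preference means 7200 > δ^3·19206.
Hence δ^3 < 7200/19206 = 0.37488, and x ↦ x^(1/3) is increasing on (0,∞).
δ < (7200/19206)^(1/3) ≈ 0.721.

δ < 0.721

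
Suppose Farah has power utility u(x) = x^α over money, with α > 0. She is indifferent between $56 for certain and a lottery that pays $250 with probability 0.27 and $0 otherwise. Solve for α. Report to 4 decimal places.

α ≈ 0.8752

The lottery's expected utility is 0.27·u(250) + 0.73·u(0) = 0.27·250^α (since u(0) = 0 for α > 0).
Setting u(56) equal to that: 56^α = 0.27·250^α ⇒ (56/250)^α = 0.27.
Take logs: α = ln 0.27 / ln(56/250) ≈ 0.875159.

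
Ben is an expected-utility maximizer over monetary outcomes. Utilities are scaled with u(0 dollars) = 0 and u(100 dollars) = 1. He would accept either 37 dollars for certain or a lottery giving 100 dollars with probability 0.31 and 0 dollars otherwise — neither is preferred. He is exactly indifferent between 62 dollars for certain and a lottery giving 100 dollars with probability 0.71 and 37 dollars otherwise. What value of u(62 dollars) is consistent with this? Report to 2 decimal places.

From the first indifference, u(37 dollars) = 0.31·u(100 dollars) + 0.69·u(0 dollars) = 0.31·1 + 0.69·0 = 0.31.
The second indifference gives u(62 dollars) = 0.71·u(100 dollars) + 0.29·u(37 dollars) = 0.71·1.00 + 0.29·0.31 = 0.7999.

0.80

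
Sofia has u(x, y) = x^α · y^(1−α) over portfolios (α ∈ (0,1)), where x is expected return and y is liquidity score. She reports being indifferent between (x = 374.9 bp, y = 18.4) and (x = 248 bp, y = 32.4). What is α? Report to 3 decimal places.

Indifference: 374.9^α · 18.4^(1−α) = 248^α · 32.4^(1−α).
(374.9/248)^α = (32.4/18.4)^(1−α); take logs: α·ln(374.9/248) = (1−α)·ln(32.4/18.4), i.e. α·0.413231 = (1−α)·0.565808.
So α/(1−α) = (0.565808)/(0.413231) = 1.369229, and α = 1.369229/2.369229 ≈ 0.578.

α ≈ 0.578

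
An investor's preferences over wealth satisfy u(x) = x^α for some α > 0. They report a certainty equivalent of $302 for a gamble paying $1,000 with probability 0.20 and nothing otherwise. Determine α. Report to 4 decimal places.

EU(lottery) = 0.20·1000^α + 0.80·0 = 0.20·1000^α.
Indifference: 302^α = 0.20·1000^α, so (302/1000)^α = 0.20.
Take logs: α = ln 0.20 / ln(302/1000) ≈ 1.344191.

α ≈ 1.3442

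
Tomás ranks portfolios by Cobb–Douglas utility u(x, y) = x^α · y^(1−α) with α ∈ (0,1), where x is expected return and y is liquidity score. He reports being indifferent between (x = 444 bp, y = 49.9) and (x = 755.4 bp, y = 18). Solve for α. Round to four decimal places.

α ≈ 0.6574

Indifference: 444^α · 49.9^(1−α) = 755.4^α · 18^(1−α).
(444/755.4)^α = (18/49.9)^(1−α); take logs: α·ln(444/755.4) = (1−α)·ln(18/49.9), i.e. α·-0.5314228 = (1−α)·-1.0196492.
With A = -0.5314228 and B = -1.0196492: α·A = (1−α)·B, so α = B/(A+B) = -1.0196492/-1.5510720 ≈ 0.6574.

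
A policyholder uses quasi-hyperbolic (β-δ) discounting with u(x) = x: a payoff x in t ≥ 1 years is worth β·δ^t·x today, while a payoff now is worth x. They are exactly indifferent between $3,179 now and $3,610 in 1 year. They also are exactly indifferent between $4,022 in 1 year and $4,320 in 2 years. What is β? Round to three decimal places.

β ≈ 0.946

From the later pair, β·δ^1·4022 = β·δ^2·4320; dividing through, δ = 4022/4320 = 0.93102.
Now use the now-vs-future pair: 3179 = β·δ·3610 gives β = 3179/(0.93102·3610) ≈ 0.946.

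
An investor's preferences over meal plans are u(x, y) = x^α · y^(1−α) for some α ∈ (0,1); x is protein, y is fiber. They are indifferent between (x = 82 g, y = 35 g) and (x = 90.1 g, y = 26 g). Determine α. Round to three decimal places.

Set the two utilities equal: 82^α·35^(1−α) = 90.1^α·26^(1−α).
(82/90.1)^α = (26/35)^(1−α); take logs: α·ln(82/90.1) = (1−α)·ln(26/35), i.e. α·-0.094201 = (1−α)·-0.297252.
With A = -0.094201 and B = -0.297252: α·A = (1−α)·B, so α = B/(A+B) = -0.297252/-0.391453 ≈ 0.759.

α ≈ 0.759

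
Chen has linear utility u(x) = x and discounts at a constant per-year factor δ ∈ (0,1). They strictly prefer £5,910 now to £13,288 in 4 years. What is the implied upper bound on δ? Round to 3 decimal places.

Comparing present values: 5910 > δ^4·13288.
So δ^4 < 5910/13288 = 0.44476; taking the 4th root of both positive sides preserves the inequality.
δ < (5910/13288)^(1/4) ≈ 0.817.

δ < 0.817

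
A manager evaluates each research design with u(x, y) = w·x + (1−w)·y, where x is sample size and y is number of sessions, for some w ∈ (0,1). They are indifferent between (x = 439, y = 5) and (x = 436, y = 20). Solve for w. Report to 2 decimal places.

w = 0.83

Indifference: w·439 + (1−w)·5 = w·436 + (1−w)·20.
w·(439−436) = (1−w)·(20−5), i.e. w·3 = (1−w)·15.
So w/(1−w) = 15/3 = 5.0000, giving w = 15/(3+15) = 0.83.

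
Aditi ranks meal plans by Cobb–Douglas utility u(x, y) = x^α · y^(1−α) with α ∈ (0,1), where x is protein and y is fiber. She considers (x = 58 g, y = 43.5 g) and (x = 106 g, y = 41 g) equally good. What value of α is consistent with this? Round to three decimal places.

Set the two utilities equal: 58^α·43.5^(1−α) = 106^α·41^(1−α).
(58/106)^α = (41/43.5)^(1−α); take logs: α·ln(58/106) = (1−α)·ln(41/43.5), i.e. α·-0.602996 = (1−α)·-0.059189.
So α/(1−α) = (-0.059189)/(-0.602996) = 0.098158, and α = 0.098158/1.098158 ≈ 0.089.

α ≈ 0.089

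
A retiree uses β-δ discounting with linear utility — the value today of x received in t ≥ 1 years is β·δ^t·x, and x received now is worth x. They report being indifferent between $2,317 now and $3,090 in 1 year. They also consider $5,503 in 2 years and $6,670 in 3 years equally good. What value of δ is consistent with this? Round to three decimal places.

δ ≈ 0.825

From the later pair, β·δ^2·5503 = β·δ^3·6670; dividing through, δ = 5503/6670 = 0.82504.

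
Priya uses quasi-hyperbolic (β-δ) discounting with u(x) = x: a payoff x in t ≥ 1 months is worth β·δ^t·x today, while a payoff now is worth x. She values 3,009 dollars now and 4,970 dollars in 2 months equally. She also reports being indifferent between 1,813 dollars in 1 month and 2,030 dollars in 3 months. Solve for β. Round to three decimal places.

β ≈ 0.678

From the later pair, β·δ^1·1813 = β·δ^3·2030; dividing through, δ^2 = 1813/2030 = 0.89310, so δ = 0.94504.
Now use the now-vs-future pair: 3009 = β·δ^2·4970 gives β = 3009/(0.89310·4970) ≈ 0.678.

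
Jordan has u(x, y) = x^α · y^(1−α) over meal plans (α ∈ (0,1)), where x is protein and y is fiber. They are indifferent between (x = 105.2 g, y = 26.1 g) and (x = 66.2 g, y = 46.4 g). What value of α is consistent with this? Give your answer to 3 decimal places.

Set the two utilities equal: 105.2^α·26.1^(1−α) = 66.2^α·46.4^(1−α).
Taking logs: α·ln 105.2 + (1−α)·ln 26.1 = α·ln 66.2 + (1−α)·ln 46.4, i.e. α·0.463183 = (1−α)·0.575364.
So α/(1−α) = (0.575364)/(0.463183) = 1.242196, and α = 1.242196/2.242196 ≈ 0.554.

α ≈ 0.554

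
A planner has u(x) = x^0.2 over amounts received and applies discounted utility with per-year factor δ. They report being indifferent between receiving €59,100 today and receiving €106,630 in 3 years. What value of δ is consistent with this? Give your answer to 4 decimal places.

δ ≈ 0.9614

The payoff in 3 years is discounted by δ^3, so u(59100) = δ^3·u(106630) and δ^3 = u(59100)/u(106630).
Since u(x) = x^0.2, δ^3 = (59100/106630)^0.2 = 0.55425^0.2 = 0.88867.
So δ = 0.88867^(1/3) ≈ 0.9614.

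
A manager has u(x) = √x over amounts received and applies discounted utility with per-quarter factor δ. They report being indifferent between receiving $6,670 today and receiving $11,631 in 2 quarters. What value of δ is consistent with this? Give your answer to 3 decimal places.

δ ≈ 0.870

Indifference means u(6670) = δ^2 · u(11631), so δ^2 = u(6670)/u(11631).
Since u(x) = √x, δ^2 = √(6670/11631) = 0.75728.
Hence δ = (0.75728)^(1/2) = 0.87022.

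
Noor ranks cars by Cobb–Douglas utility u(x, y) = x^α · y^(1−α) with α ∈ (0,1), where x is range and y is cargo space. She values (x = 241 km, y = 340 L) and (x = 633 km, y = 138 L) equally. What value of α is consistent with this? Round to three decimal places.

α ≈ 0.483

The Cobb–Douglas utilities coincide, so 241^α·340^(1−α) = 633^α·138^(1−α).
(241/633)^α = (138/340)^(1−α); take logs: α·ln(241/633) = (1−α)·ln(138/340), i.e. α·-0.965673 = (1−α)·-0.901692.
With A = -0.965673 and B = -0.901692: α·A = (1−α)·B, so α = B/(A+B) = -0.901692/-1.867365 ≈ 0.483.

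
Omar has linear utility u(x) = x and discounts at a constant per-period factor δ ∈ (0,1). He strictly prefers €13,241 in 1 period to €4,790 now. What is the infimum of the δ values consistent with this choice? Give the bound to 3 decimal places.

δ > 0.362

Comparing present values: 4790 < δ·13241.
So δ > 4790/13241 = 0.36176.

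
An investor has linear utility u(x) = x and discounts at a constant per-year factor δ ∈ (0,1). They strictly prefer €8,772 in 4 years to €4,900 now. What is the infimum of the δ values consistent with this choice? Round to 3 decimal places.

δ > 0.865

Comparing present values: 4900 < δ^4·8772.
Dividing by 8772: δ^4 > 0.55860. Both sides are positive, so the 4th root keeps the direction.
δ > 0.55860^(1/4) = 0.865.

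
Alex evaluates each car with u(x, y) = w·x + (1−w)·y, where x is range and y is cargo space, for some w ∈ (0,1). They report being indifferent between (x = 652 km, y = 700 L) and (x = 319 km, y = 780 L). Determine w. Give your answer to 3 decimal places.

Equating utilities: w·652 + (1−w)·700 = w·319 + (1−w)·780.
Rearranging, 333·w − 80·(1−w) = 0.
The marginal rate of substitution is 80/333, so w = 80/(333+80) = 0.194.

w = 0.194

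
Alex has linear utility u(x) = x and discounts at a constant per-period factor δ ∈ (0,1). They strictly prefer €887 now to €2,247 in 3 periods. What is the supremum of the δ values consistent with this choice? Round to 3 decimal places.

Under u(x) = x this choice says 887 > δ^3·2247.
So δ^3 < 887/2247 = 0.39475; taking the cube root of both positive sides preserves the inequality.
δ < (887/2247)^(1/3) ≈ 0.734.

δ < 0.734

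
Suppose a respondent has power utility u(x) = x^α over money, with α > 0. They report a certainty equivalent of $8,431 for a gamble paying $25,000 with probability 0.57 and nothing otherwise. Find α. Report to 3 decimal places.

α ≈ 0.517

Since u(0) = 0, the lottery's EU is 0.57·25000^α.
Setting u(8431) equal to that: 8431^α = 0.57·25000^α ⇒ (8431/25000)^α = 0.57.
Taking logs: α·ln(8431/25000) = ln(0.57), so α = -0.562119 / -1.086960 ≈ 0.517.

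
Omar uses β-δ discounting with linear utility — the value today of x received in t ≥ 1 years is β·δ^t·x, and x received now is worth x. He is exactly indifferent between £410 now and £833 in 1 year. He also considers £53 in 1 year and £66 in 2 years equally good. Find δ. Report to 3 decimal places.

The second indifference involves only future payoffs, so β cancels: β·δ^1·53 = β·δ^2·66, giving δ = 53/66 = 0.80303.

δ ≈ 0.803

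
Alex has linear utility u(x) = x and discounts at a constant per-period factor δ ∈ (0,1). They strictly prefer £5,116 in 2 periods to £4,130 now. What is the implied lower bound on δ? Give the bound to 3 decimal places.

Comparing present values: 4130 < δ^2·5116.
Hence δ^2 > 4130/5116 = 0.80727, and x ↦ x^(1/2) is increasing on (0,∞).
δ > 0.80727^(1/2) = 0.898.

δ > 0.898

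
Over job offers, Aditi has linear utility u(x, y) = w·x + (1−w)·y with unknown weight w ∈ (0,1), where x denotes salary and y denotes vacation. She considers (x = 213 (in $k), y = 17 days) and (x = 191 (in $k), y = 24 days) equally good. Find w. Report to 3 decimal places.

w = 0.241

Indifference: w·213 + (1−w)·17 = w·191 + (1−w)·24.
w·(213−191) = (1−w)·(24−17), i.e. w·22 = (1−w)·7.
So w/(1−w) = 7/22 = 0.3182, giving w = 7/(22+7) = 0.241.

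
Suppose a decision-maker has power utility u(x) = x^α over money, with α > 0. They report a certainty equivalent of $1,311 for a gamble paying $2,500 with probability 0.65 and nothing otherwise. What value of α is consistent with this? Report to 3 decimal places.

The lottery's expected utility is 0.65·u(2500) + 0.35·u(0) = 0.65·2500^α (since u(0) = 0 for α > 0).
Indifference: 1311^α = 0.65·2500^α, so (1311/2500)^α = 0.65.
Taking logs: α·ln(1311/2500) = ln(0.65), so α = -0.430783 / -0.645501 ≈ 0.667.

α ≈ 0.667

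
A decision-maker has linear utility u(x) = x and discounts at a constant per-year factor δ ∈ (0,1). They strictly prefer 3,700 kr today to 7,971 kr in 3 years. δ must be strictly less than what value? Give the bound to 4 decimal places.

δ < 0.7743

The preference means 3700 > δ^3·7971.
Hence δ^3 < 3700/7971 = 0.46418, and x ↦ x^(1/3) is increasing on (0,∞).
δ < (3700/7971)^(1/3) ≈ 0.7743.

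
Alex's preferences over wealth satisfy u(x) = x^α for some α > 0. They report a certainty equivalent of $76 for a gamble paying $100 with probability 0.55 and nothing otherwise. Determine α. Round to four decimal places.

EU(lottery) = 0.55·100^α + 0.45·0 = 0.55·100^α.
Indifference: 76^α = 0.55·100^α, so (76/100)^α = 0.55.
α = ln(0.55) / ln(76/100) = -0.5978370/-0.2744368 ≈ 2.1784.

α ≈ 2.1784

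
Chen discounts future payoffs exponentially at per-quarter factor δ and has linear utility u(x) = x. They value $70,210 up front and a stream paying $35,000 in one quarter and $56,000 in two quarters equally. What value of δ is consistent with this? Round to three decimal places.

Equating present values: 70210 = 35000δ + 56000δ².
So 56000δ² + 35000δ − 70210 = 0.
δ = (−35000 + √(35000² + 4·56000·70210)) / (2·56000) = (−35000 + √16952040000.00) / 112000 ≈ 0.850.

δ ≈ 0.850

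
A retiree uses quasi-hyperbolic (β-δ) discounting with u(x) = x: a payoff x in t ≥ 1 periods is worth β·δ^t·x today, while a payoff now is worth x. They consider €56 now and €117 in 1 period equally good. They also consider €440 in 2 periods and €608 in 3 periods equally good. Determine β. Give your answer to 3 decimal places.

The second indifference involves only future payoffs, so β cancels: β·δ^2·440 = β·δ^3·608, giving δ = 440/608 = 0.72368.
Now use the now-vs-future pair: 56 = β·δ·117 gives β = 56/(0.72368·117) ≈ 0.661.

β ≈ 0.661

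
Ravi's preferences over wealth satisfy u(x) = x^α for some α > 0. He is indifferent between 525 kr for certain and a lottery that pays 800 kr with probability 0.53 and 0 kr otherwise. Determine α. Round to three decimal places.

Since u(0) = 0, the lottery's EU is 0.53·800^α.
Equating: 525^α = 0.53·800^α, i.e. 0.6562^α = 0.53.
α = ln(0.53) / ln(525/800) = -0.634878/-0.421213 ≈ 1.507.

α ≈ 1.507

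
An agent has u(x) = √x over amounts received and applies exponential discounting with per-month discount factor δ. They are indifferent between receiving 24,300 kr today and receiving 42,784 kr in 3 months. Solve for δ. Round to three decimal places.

δ ≈ 0.910

Equating discounted utilities: u(24300) = δ^3·u(42784) ⇒ δ^3 = u(24300)/u(42784).
With u(x) = √x: δ^3 = √24300/√42784 = √(24300/42784) = 0.75364.
Hence δ = (0.75364)^(1/3) = 0.91003.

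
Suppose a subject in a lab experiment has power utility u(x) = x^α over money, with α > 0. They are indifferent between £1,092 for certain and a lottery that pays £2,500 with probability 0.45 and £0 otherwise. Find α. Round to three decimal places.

α ≈ 0.964

Since u(0) = 0, the lottery's EU is 0.45·2500^α.
Equating: 1092^α = 0.45·2500^α, i.e. 0.4368^α = 0.45.
Taking logs: α·ln(1092/2500) = ln(0.45), so α = -0.798508 / -0.828280 ≈ 0.964.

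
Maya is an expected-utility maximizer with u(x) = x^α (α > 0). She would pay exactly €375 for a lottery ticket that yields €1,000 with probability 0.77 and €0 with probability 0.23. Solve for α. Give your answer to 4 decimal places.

Since u(0) = 0, the lottery's EU is 0.77·1000^α.
Equating: 375^α = 0.77·1000^α, i.e. 0.3750^α = 0.77.
α = ln(0.77) / ln(375/1000) = -0.2613648/-0.9808293 ≈ 0.2665.

α ≈ 0.2665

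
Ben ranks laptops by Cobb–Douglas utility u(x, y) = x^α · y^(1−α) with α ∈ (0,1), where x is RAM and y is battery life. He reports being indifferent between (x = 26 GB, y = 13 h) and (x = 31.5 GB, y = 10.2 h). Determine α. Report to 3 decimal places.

α ≈ 0.558

Set the two utilities equal: 26^α·13^(1−α) = 31.5^α·10.2^(1−α).
Rearrange to (26/31.5)^α = (10.2/13)^(1−α) and take logs: α·-0.191891 = (1−α)·-0.242562.
So α/(1−α) = (-0.242562)/(-0.191891) = 1.264061, and α = 1.264061/2.264061 ≈ 0.558.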